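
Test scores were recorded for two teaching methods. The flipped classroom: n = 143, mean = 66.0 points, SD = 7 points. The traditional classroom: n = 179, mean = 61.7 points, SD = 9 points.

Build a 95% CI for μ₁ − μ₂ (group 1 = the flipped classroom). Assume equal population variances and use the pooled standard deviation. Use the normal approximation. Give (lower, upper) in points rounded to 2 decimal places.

(2.50, 6.10)

s_p = √[((n₁−1)s₁² + (n₂−1)s₂²)/(n₁+n₂−2)] = √[(142·7² + 178·9²)/320] = 8.1731.
SE = 8.1731·√(1/143 + 1/179) = 0.9167.
With z* = 1.960, margin = 1.960 × 0.9167 = 1.7967.
x̄₁ − x̄₂ = 66.0 − 61.7 = 4.3000; interval 4.3000 ± 1.7967 = (2.50, 6.10).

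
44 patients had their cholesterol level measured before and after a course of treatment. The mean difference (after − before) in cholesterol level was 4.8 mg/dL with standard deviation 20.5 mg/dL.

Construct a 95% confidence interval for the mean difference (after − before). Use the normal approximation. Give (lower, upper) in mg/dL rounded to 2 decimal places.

This is a matched-pairs design, so SE = s_d/√n = 20.5/√44 = 3.0905.
Margin = 1.960 × 3.0905 = 6.0574; the interval is 4.8 ± 6.0574 = (-1.26, 10.86).

(-1.26, 10.86)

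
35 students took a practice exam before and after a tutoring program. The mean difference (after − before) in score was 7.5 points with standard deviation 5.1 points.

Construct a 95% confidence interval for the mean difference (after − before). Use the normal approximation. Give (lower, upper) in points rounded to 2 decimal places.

This is a matched-pairs design, so SE = s_d/√n = 5.1/√35 = 0.8621.
Margin = 1.960 × 0.8621 = 1.6897; the interval is 7.5 ± 1.6897 = (5.81, 9.19).

(5.81, 9.19)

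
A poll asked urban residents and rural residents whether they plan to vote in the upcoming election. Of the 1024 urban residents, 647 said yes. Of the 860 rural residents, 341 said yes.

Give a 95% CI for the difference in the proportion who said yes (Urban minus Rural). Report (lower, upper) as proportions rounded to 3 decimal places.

First, p̂₁ = 647/1024 = 0.6318; p̂₂ = 341/860 = 0.3965.
The two standard errors are √(0.6318×0.3682/1024) = 0.01507 and √(0.3965×0.6035/860) = 0.01668.
Because the samples are independent, SE_diff = √(0.01507² + 0.01668²) = 0.02248.
Using z* = 1.960 for 95%, ME = 1.960 × 0.02248 = 0.04406.
p̂₁ − p̂₂ = 0.2353; interval 0.2353 ± 0.04406 gives (0.191, 0.279).

(0.191, 0.279)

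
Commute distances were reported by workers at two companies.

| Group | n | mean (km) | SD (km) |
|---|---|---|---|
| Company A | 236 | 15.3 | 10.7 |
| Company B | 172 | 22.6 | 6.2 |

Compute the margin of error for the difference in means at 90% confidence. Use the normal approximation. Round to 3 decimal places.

1.385

Per-group SEs: s₁/√n₁ = 10.7/√236 = 0.6965, s₂/√n₂ = 6.2/√172 = 0.4727.
Unpooled SE of the difference: √(0.48511225 + 0.22344529) = 0.8418.
Margin of error = z* · SE = 1.645 × 0.8418 = 1.3848.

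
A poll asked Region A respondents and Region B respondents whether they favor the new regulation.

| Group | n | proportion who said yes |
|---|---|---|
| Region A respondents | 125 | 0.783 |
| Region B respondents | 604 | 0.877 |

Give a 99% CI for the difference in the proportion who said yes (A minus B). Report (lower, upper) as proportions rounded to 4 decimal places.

SE₁ = √(p̂₁(1−p̂₁)/n₁) = √(0.7830·0.2170/125) = 0.03687; SE₂ = √(0.8770·0.1230/604) = 0.01336.
Independent samples: SE of the difference = √(SE₁² + SE₂²) = √(0.0013593969 + 0.0001784896) = 0.03922.
z* for 99% confidence is 2.576, so the margin of error is 2.576 × 0.03922 = 0.10103.
Point estimate p̂₁ − p̂₂ = 0.7830 − 0.8770 = -0.0940.
-0.0940 ± 0.10103 → (-0.1950, 0.0070).

(-0.1950, 0.0070)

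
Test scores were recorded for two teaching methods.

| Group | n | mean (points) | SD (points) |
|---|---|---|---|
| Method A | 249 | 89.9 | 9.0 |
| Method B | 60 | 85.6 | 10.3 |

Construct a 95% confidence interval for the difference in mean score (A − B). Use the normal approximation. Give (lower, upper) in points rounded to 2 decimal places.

Per-group SEs: s₁/√n₁ = 9.0/√249 = 0.5704, s₂/√n₂ = 10.3/√60 = 1.3297.
Unpooled SE of the difference: √(0.32535616 + 1.76810209) = 1.4469.
Margin of error = z* · SE = 1.960 × 1.4469 = 2.8359.
x̄₁ − x̄₂ = 89.9 − 85.6 = 4.3000.
CI: 4.3000 ± 2.8359 = (1.46, 7.14).

(1.46, 7.14)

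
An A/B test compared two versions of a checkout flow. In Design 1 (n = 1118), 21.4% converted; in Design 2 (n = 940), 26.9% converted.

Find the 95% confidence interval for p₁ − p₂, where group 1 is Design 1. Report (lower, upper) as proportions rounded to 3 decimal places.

(-0.092, -0.018)

The two standard errors are √(0.2140×0.7860/1118) = 0.01227 and √(0.2690×0.7310/940) = 0.01446.
Because the samples are independent, SE_diff = √(0.01227² + 0.01446²) = 0.01896.
Using z* = 1.960 for 95%, ME = 1.960 × 0.01896 = 0.03716.
p̂₁ − p̂₂ = -0.0550; interval -0.0550 ± 0.03716 gives (-0.092, -0.018).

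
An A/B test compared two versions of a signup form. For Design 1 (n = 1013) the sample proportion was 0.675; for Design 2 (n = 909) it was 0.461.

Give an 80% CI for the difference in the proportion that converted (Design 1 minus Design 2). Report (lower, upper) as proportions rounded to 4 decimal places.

(0.1856, 0.2424)

SE₁ = √(p̂₁(1−p̂₁)/n₁) = √(0.6750·0.3250/1013) = 0.01472; SE₂ = √(0.4610·0.5390/909) = 0.01653.
Independent samples: SE of the difference = √(SE₁² + SE₂²) = √(0.0002166784 + 0.0002732409) = 0.02213.
z* for 80% confidence is 1.282, so the margin of error is 1.282 × 0.02213 = 0.02837.
Point estimate p̂₁ − p̂₂ = 0.6750 − 0.4610 = 0.2140.
0.2140 ± 0.02837 → (0.1856, 0.2424).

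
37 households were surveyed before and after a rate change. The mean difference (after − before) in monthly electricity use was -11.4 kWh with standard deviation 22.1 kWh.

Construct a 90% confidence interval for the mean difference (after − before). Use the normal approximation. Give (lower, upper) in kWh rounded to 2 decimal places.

This is a matched-pairs design, so SE = s_d/√n = 22.1/√37 = 3.6332.
Margin = 1.645 × 3.6332 = 5.9766; the interval is -11.4 ± 5.9766 = (-17.38, -5.42).

(-17.38, -5.42)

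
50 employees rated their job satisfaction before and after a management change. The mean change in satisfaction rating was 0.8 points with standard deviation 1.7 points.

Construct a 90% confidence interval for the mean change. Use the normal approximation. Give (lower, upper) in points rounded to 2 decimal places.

(0.40, 1.20)

This is a matched-pairs design, so SE = s_d/√n = 1.7/√50 = 0.2404.
Margin = 1.645 × 0.2404 = 0.3955; the interval is 0.8 ± 0.3955 = (0.40, 1.20).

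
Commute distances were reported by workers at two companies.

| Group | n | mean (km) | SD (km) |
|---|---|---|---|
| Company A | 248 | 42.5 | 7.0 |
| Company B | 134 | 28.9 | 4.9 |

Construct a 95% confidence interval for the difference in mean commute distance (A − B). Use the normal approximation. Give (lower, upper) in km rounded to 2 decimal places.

Standard errors of each mean: 7.0/√248 = 0.4445 and 4.9/√134 = 0.4233.
SE(x̄₁ − x̄₂) = √(0.4445² + 0.4233²) = 0.6138 for independent samples with unequal variances.
With z* = 1.960, the margin is 1.960 × 0.6138 = 1.2030.
x̄₁ − x̄₂ = 42.5 − 28.9 = 13.6000; the interval is 13.6000 ± 1.2030 = (12.40, 14.80).

(12.40, 14.80)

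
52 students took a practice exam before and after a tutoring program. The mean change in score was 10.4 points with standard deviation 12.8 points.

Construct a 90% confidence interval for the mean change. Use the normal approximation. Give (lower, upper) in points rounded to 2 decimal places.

This is a matched-pairs design, so SE = s_d/√n = 12.8/√52 = 1.7750.
Margin = 1.645 × 1.7750 = 2.9199; the interval is 10.4 ± 2.9199 = (7.48, 13.32).

(7.48, 13.32)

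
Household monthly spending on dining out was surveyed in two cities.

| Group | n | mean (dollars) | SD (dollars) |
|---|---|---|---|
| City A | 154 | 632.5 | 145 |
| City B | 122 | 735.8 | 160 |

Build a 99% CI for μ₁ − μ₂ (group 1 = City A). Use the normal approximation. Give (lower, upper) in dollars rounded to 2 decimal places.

SE₁ = s₁/√n₁ = 145/√154 = 11.6844; SE₂ = 160/√122 = 14.4857.
Independent samples, unequal variances: SE_diff = √(SE₁² + SE₂²) = √(136.52520336 + 209.83550449) = 18.6108.
z* = 2.576, so margin of error = 2.576 × 18.6108 = 47.9414.
Difference in means = 632.5 − 735.8 = -103.3000.
-103.3000 ± 47.9414 → (-151.24, -55.36).

(-151.24, -55.36)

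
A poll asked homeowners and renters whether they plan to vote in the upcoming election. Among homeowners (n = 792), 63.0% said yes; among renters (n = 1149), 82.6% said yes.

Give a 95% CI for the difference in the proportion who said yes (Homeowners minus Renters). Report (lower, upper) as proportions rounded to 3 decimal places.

(-0.236, -0.156)

Each SE is √(p̂(1−p̂)/n): √(0.6300·0.3700/792) = 0.01716 and √(0.8260·0.1740/1149) = 0.01118.
SE(p̂₁ − p̂₂) = √(SE₁² + SE₂²) = √(0.0002944656 + 0.0001249924) = 0.02048, since the two samples are independent.
At 95% confidence z* = 1.960; margin = 1.960 × 0.02048 = 0.04014.
The difference is 0.6300 − 0.8260 = -0.1960, so the interval is -0.1960 ± 0.04014 = (-0.236, -0.156).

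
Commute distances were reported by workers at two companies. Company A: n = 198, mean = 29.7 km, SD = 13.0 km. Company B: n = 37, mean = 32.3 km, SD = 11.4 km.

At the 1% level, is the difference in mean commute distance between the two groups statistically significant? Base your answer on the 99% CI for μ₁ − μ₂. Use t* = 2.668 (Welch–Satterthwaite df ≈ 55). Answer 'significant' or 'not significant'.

not significant

Per-group SEs: s₁/√n₁ = 13.0/√198 = 0.9239, s₂/√n₂ = 11.4/√37 = 1.8741.
Unpooled SE of the difference: √(0.85359121 + 3.51225081) = 2.0895.
Margin of error = t* · SE = 2.668 × 2.0895 = 5.5748.
x̄₁ − x̄₂ = 29.7 − 32.3 = -2.6000.
CI: -2.6000 ± 5.5748 = (-8.1748, 2.9748).
The interval (-8.1748, 2.9748) contains 0, so the difference is not significant.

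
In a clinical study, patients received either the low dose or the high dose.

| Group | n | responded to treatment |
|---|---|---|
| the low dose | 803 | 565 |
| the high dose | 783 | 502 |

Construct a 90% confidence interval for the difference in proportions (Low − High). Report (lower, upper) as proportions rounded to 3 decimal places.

(0.024, 0.101)

p̂₁ = 565/803 = 0.7036 and p̂₂ = 502/783 = 0.6411.
SE₁ = √(p̂₁(1−p̂₁)/n₁) = √(0.7036·0.2964/803) = 0.01612; SE₂ = √(0.6411·0.3589/783) = 0.01714.
Independent samples: SE of the difference = √(SE₁² + SE₂²) = √(0.0002598544 + 0.0002937796) = 0.02353.
z* for 90% confidence is 1.645, so the margin of error is 1.645 × 0.02353 = 0.03871.
Point estimate p̂₁ − p̂₂ = 0.7036 − 0.6411 = 0.0625.
0.0625 ± 0.03871 → (0.024, 0.101).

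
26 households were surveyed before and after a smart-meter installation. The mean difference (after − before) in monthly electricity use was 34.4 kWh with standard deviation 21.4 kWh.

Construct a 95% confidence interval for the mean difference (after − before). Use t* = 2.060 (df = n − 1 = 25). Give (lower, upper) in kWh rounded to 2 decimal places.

Paired design: SE = s_d/√n = 21.4/√26 = 4.1969.
t* = 2.060; margin of error = 2.060 × 4.1969 = 8.6456.
34.4 ± 8.6456 → (25.75, 43.05).

(25.75, 43.05)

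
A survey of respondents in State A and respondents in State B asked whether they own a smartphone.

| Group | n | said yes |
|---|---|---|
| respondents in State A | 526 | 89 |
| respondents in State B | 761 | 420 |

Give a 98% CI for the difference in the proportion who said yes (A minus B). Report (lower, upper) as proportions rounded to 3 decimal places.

(-0.439, -0.326)

p̂₁ = 89/526 = 0.1692 and p̂₂ = 420/761 = 0.5519.
SE₁ = √(p̂₁(1−p̂₁)/n₁) = √(0.1692·0.8308/526) = 0.01635; SE₂ = √(0.5519·0.4481/761) = 0.01803.
Independent samples: SE of the difference = √(SE₁² + SE₂²) = √(0.0002673225 + 0.0003250809) = 0.02434.
z* for 98% confidence is 2.326, so the margin of error is 2.326 × 0.02434 = 0.05661.
Point estimate p̂₁ − p̂₂ = 0.1692 − 0.5519 = -0.3827.
-0.3827 ± 0.05661 → (-0.439, -0.326).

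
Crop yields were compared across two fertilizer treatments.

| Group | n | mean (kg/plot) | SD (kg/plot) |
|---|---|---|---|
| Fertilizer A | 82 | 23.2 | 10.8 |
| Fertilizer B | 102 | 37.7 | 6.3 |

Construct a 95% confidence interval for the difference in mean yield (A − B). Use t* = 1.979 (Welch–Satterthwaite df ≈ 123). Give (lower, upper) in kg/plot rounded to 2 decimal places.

Per-group SEs: s₁/√n₁ = 10.8/√82 = 1.1927, s₂/√n₂ = 6.3/√102 = 0.6238.
Unpooled SE of the difference: √(1.42253329 + 0.38912644) = 1.3460.
Margin of error = t* · SE = 1.979 × 1.3460 = 2.6637.
x̄₁ − x̄₂ = 23.2 − 37.7 = -14.5000.
CI: -14.5000 ± 2.6637 = (-17.16, -11.84).

(-17.16, -11.84)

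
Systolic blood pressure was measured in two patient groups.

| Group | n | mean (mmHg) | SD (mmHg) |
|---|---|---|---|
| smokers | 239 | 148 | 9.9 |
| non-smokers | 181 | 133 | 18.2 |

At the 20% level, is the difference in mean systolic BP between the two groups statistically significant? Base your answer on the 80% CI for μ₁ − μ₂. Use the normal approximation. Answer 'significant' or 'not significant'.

SE₁ = s₁/√n₁ = 9.9/√239 = 0.6404; SE₂ = 18.2/√181 = 1.3528.
Independent samples, unequal variances: SE_diff = √(SE₁² + SE₂²) = √(0.41011216 + 1.83006784) = 1.4967.
z* = 1.282, so margin of error = 1.282 × 1.4967 = 1.9188.
Difference in means = 148 − 133 = 15.0000.
15.0000 ± 1.9188 → (13.0812, 16.9188).
The interval (13.0812, 16.9188) does not contain 0, so the difference is significant.

significant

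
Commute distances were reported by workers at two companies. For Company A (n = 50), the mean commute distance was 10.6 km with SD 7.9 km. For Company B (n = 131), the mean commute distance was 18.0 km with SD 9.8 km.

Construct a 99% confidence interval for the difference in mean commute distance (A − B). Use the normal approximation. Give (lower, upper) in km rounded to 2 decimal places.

(-11.03, -3.77)

Standard errors of each mean: 7.9/√50 = 1.1172 and 9.8/√131 = 0.8562.
SE(x̄₁ − x̄₂) = √(1.1172² + 0.8562²) = 1.4076 for independent samples with unequal variances.
With z* = 2.576, the margin is 2.576 × 1.4076 = 3.6260.
x̄₁ − x̄₂ = 10.6 − 18.0 = -7.4000; the interval is -7.4000 ± 3.6260 = (-11.03, -3.77).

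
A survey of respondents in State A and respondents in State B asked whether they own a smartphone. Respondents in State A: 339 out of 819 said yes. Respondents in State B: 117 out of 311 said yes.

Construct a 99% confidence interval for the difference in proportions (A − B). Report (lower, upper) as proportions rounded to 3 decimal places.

First, p̂₁ = 339/819 = 0.4139; p̂₂ = 117/311 = 0.3762.
The two standard errors are √(0.4139×0.5861/819) = 0.01721 and √(0.3762×0.6238/311) = 0.02747.
Because the samples are independent, SE_diff = √(0.01721² + 0.02747²) = 0.03242.
Using z* = 2.576 for 99%, ME = 2.576 × 0.03242 = 0.08351.
p̂₁ − p̂₂ = 0.0377; interval 0.0377 ± 0.08351 gives (-0.046, 0.121).

(-0.046, 0.121)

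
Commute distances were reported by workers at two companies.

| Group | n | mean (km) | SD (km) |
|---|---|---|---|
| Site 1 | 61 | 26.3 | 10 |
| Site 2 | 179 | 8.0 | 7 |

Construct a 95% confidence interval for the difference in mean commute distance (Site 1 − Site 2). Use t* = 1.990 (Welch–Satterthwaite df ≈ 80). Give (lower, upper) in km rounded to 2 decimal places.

(15.55, 21.05)

Per-group SEs: s₁/√n₁ = 10/√61 = 1.2804, s₂/√n₂ = 7/√179 = 0.5232.
Unpooled SE of the difference: √(1.63942416 + 0.27373824) = 1.3832.
Margin of error = t* · SE = 1.990 × 1.3832 = 2.7526.
x̄₁ − x̄₂ = 26.3 − 8.0 = 18.3000.
CI: 18.3000 ± 2.7526 = (15.55, 21.05).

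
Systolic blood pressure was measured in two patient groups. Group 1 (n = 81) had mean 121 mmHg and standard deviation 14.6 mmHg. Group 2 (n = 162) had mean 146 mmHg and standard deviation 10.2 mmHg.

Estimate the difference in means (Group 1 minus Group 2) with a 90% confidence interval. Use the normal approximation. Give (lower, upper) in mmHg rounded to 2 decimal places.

(-27.98, -22.02)

SE₁ = s₁/√n₁ = 14.6/√81 = 1.6222; SE₂ = 10.2/√162 = 0.8014.
Independent samples, unequal variances: SE_diff = √(SE₁² + SE₂²) = √(2.63153284 + 0.64224196) = 1.8094.
z* = 1.645, so margin of error = 1.645 × 1.8094 = 2.9765.
Difference in means = 121 − 146 = -25.0000.
-25.0000 ± 2.9765 → (-27.98, -22.02).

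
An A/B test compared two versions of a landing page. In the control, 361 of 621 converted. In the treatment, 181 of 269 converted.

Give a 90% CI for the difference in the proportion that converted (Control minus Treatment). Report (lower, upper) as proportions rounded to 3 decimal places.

First, p̂₁ = 361/621 = 0.5813; p̂₂ = 181/269 = 0.6729.
The two standard errors are √(0.5813×0.4187/621) = 0.01980 and √(0.6729×0.3271/269) = 0.02860.
Because the samples are independent, SE_diff = √(0.01980² + 0.02860²) = 0.03479.
Using z* = 1.645 for 90%, ME = 1.645 × 0.03479 = 0.05723.
p̂₁ − p̂₂ = -0.0916; interval -0.0916 ± 0.05723 gives (-0.149, -0.034).

(-0.149, -0.034)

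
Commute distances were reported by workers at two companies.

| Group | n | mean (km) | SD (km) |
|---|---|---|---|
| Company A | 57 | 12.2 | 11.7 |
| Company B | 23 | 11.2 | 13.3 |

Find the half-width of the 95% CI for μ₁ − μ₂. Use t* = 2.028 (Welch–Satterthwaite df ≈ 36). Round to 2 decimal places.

6.44

Standard errors of each mean: 11.7/√57 = 1.5497 and 13.3/√23 = 2.7732.
SE(x̄₁ − x̄₂) = √(1.5497² + 2.7732²) = 3.1768 for independent samples with unequal variances.
With t* = 2.028, the margin is 2.028 × 3.1768 = 6.4426.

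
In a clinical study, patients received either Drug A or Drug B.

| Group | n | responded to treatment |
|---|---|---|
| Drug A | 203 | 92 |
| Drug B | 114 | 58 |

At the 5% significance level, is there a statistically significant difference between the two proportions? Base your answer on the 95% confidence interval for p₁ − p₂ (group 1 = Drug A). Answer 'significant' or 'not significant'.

p̂₁ = 92/203 = 0.4532 and p̂₂ = 58/114 = 0.5088.
SE₁ = √(p̂₁(1−p̂₁)/n₁) = √(0.4532·0.5468/203) = 0.03494; SE₂ = √(0.5088·0.4912/114) = 0.04682.
Independent samples: SE of the difference = √(SE₁² + SE₂²) = √(0.0012208036 + 0.0021921124) = 0.05842.
z* for 95% confidence is 1.960, so the margin of error is 1.960 × 0.05842 = 0.11450.
Point estimate p̂₁ − p̂₂ = 0.4532 − 0.5088 = -0.0556.
-0.0556 ± 0.11450 → (-0.17010, 0.05890).
The interval (-0.17010, 0.05890) contains 0, so the difference is not significant.

not significant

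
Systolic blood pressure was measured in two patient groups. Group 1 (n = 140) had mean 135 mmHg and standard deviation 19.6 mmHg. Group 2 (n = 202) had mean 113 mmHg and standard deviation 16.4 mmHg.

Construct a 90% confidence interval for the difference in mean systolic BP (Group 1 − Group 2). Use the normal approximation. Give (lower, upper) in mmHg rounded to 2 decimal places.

(18.68, 25.32)

Per-group SEs: s₁/√n₁ = 19.6/√140 = 1.6565, s₂/√n₂ = 16.4/√202 = 1.1539.
Unpooled SE of the difference: √(2.74399225 + 1.33148521) = 2.0188.
Margin of error = z* · SE = 1.645 × 2.0188 = 3.3209.
x̄₁ − x̄₂ = 135 − 113 = 22.0000.
CI: 22.0000 ± 3.3209 = (18.68, 25.32).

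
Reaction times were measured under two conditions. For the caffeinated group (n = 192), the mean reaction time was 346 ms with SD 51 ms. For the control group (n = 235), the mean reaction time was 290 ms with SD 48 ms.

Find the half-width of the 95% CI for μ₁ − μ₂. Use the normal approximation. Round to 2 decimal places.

Per-group SEs: s₁/√n₁ = 51/√192 = 3.6806, s₂/√n₂ = 48/√235 = 3.1312.
Unpooled SE of the difference: √(13.54681636 + 9.80441344) = 4.8323.
Margin of error = z* · SE = 1.960 × 4.8323 = 9.4713.

9.47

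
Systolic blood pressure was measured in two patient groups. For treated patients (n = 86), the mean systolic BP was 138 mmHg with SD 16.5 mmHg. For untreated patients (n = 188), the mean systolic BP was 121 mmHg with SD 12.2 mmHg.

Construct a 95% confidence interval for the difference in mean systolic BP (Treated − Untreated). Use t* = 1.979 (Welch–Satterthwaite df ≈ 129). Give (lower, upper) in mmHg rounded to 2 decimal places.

(13.06, 20.94)

SE₁ = s₁/√n₁ = 16.5/√86 = 1.7792; SE₂ = 12.2/√188 = 0.8898.
Independent samples, unequal variances: SE_diff = √(SE₁² + SE₂²) = √(3.16555264 + 0.79174404) = 1.9893.
t* = 1.979, so margin of error = 1.979 × 1.9893 = 3.9368.
Difference in means = 138 − 121 = 17.0000.
17.0000 ± 3.9368 → (13.06, 20.94).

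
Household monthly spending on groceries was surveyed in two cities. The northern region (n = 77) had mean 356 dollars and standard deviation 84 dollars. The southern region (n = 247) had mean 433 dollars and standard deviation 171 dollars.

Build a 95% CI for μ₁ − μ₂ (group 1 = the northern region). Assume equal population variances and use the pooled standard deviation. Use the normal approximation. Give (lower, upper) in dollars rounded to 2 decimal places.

s_p = √[((n₁−1)s₁² + (n₂−1)s₂²)/(n₁+n₂−2)] = √[(76·84² + 246·171²)/322] = 154.9348.
SE = 154.9348·√(1/77 + 1/247) = 20.2222.
With z* = 1.960, margin = 1.960 × 20.2222 = 39.6355.
x̄₁ − x̄₂ = 356 − 433 = -77.0000; interval -77.0000 ± 39.6355 = (-116.64, -37.36).

(-116.64, -37.36)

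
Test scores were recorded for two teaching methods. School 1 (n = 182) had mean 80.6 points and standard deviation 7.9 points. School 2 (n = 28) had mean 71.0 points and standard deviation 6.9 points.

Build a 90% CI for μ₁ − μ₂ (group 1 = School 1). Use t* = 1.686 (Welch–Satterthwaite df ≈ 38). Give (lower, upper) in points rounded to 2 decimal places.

(7.19, 12.01)

SE₁ = s₁/√n₁ = 7.9/√182 = 0.5856; SE₂ = 6.9/√28 = 1.3040.
Independent samples, unequal variances: SE_diff = √(SE₁² + SE₂²) = √(0.34292736 + 1.700416) = 1.4295.
t* = 1.686, so margin of error = 1.686 × 1.4295 = 2.4101.
Difference in means = 80.6 − 71.0 = 9.6000.
9.6000 ± 2.4101 → (7.19, 12.01).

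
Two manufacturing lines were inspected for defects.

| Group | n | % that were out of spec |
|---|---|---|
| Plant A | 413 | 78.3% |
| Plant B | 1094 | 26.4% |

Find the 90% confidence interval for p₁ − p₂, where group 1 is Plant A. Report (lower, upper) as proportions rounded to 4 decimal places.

Each SE is √(p̂(1−p̂)/n): √(0.7830·0.2170/413) = 0.02028 and √(0.2640·0.7360/1094) = 0.01333.
SE(p̂₁ − p̂₂) = √(SE₁² + SE₂²) = √(0.0004112784 + 0.0001776889) = 0.02427, since the two samples are independent.
At 90% confidence z* = 1.645; margin = 1.645 × 0.02427 = 0.03992.
The difference is 0.7830 − 0.2640 = 0.5190, so the interval is 0.5190 ± 0.03992 = (0.4791, 0.5589).

(0.4791, 0.5589)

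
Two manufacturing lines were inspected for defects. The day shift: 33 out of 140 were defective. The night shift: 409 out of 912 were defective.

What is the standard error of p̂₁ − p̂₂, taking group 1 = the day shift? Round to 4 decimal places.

First, p̂₁ = 33/140 = 0.2357; p̂₂ = 409/912 = 0.4485.
The two standard errors are √(0.2357×0.7643/140) = 0.03587 and √(0.4485×0.5515/912) = 0.01647.
Because the samples are independent, SE_diff = √(0.03587² + 0.01647²) = 0.03947.

0.0395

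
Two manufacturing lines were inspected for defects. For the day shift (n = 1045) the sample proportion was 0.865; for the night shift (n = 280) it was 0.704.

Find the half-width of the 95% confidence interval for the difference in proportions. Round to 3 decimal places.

0.057

The two standard errors are √(0.8650×0.1350/1045) = 0.01057 and √(0.7040×0.2960/280) = 0.02728.
Because the samples are independent, SE_diff = √(0.01057² + 0.02728²) = 0.02926.
Using z* = 1.960 for 95%, ME = 1.960 × 0.02926 = 0.05735.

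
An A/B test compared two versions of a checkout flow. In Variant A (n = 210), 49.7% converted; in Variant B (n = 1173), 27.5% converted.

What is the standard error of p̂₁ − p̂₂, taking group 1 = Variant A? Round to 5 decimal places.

0.03688

SE₁ = √(p̂₁(1−p̂₁)/n₁) = √(0.4970·0.5030/210) = 0.03450; SE₂ = √(0.2750·0.7250/1173) = 0.01304.
Independent samples: SE of the difference = √(SE₁² + SE₂²) = √(0.00119025 + 0.0001700416) = 0.03688.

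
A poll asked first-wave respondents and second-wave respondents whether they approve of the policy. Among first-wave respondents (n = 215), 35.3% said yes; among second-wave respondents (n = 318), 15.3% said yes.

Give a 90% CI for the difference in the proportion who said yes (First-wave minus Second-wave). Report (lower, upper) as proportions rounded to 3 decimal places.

SE₁ = √(p̂₁(1−p̂₁)/n₁) = √(0.3530·0.6470/215) = 0.03259; SE₂ = √(0.1530·0.8470/318) = 0.02019.
Independent samples: SE of the difference = √(SE₁² + SE₂²) = √(0.0010621081 + 0.0004076361) = 0.03834.
z* for 90% confidence is 1.645, so the margin of error is 1.645 × 0.03834 = 0.06307.
Point estimate p̂₁ − p̂₂ = 0.3530 − 0.1530 = 0.2000.
0.2000 ± 0.06307 → (0.137, 0.263).

(0.137, 0.263)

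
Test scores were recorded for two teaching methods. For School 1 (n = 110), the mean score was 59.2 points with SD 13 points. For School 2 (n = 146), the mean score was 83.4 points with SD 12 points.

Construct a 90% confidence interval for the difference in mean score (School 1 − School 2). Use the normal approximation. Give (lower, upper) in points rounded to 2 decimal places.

(-26.81, -21.59)

Standard errors of each mean: 13/√110 = 1.2395 and 12/√146 = 0.9931.
SE(x̄₁ − x̄₂) = √(1.2395² + 0.9931²) = 1.5883 for independent samples with unequal variances.
With z* = 1.645, the margin is 1.645 × 1.5883 = 2.6128.
x̄₁ − x̄₂ = 59.2 − 83.4 = -24.2000; the interval is -24.2000 ± 2.6128 = (-26.81, -21.59).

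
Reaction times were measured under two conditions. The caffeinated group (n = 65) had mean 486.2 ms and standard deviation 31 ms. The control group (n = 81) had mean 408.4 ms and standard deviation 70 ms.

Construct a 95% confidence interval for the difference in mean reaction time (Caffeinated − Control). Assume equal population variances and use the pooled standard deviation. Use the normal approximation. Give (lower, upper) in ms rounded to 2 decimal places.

s_p = √[((n₁−1)s₁² + (n₂−1)s₂²)/(n₁+n₂−2)] = √[(64·31² + 80·70²)/144] = 56.1189.
SE = 56.1189·√(1/65 + 1/81) = 9.3452.
With z* = 1.960, margin = 1.960 × 9.3452 = 18.3166.
x̄₁ − x̄₂ = 486.2 − 408.4 = 77.8000; interval 77.8000 ± 18.3166 = (59.48, 96.12).

(59.48, 96.12)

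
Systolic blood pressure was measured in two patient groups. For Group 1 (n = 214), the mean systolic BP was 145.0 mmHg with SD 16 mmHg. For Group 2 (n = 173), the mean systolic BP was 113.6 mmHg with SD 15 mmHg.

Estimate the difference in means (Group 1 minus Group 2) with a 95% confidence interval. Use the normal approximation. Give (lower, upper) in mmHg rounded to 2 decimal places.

SE₁ = s₁/√n₁ = 16/√214 = 1.0937; SE₂ = 15/√173 = 1.1404.
Independent samples, unequal variances: SE_diff = √(SE₁² + SE₂²) = √(1.19617969 + 1.30051216) = 1.5801.
z* = 1.960, so margin of error = 1.960 × 1.5801 = 3.0970.
Difference in means = 145.0 − 113.6 = 31.4000.
31.4000 ± 3.0970 → (28.30, 34.50).

(28.30, 34.50)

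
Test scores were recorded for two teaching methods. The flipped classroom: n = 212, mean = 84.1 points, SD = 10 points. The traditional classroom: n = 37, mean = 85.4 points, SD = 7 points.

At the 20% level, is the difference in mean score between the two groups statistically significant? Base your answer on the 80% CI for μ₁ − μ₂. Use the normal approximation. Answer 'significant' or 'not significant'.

not significant

Per-group SEs: s₁/√n₁ = 10/√212 = 0.6868, s₂/√n₂ = 7/√37 = 1.1508.
Unpooled SE of the difference: √(0.47169424 + 1.32434064) = 1.3402.
Margin of error = z* · SE = 1.282 × 1.3402 = 1.7181.
x̄₁ − x̄₂ = 84.1 − 85.4 = -1.3000.
CI: -1.3000 ± 1.7181 = (-3.0181, 0.4181).
The interval (-3.0181, 0.4181) contains 0, so the difference is not significant.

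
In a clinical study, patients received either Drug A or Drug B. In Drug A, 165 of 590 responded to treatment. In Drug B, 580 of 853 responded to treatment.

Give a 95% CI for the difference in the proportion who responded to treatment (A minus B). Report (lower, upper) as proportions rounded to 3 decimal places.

(-0.448, -0.352)

p̂₁ = 165/590 = 0.2797 and p̂₂ = 580/853 = 0.6800.
SE₁ = √(p̂₁(1−p̂₁)/n₁) = √(0.2797·0.7203/590) = 0.01848; SE₂ = √(0.6800·0.3200/853) = 0.01597.
Independent samples: SE of the difference = √(SE₁² + SE₂²) = √(0.0003415104 + 0.0002550409) = 0.02442.
z* for 95% confidence is 1.960, so the margin of error is 1.960 × 0.02442 = 0.04786.
Point estimate p̂₁ − p̂₂ = 0.2797 − 0.6800 = -0.4003.
-0.4003 ± 0.04786 → (-0.448, -0.352).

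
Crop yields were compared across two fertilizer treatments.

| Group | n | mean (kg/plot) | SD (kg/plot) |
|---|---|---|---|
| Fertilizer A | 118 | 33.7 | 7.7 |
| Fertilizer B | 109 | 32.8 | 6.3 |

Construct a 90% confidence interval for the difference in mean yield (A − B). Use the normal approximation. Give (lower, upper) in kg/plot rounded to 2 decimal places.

Standard errors of each mean: 7.7/√118 = 0.7088 and 6.3/√109 = 0.6034.
SE(x̄₁ − x̄₂) = √(0.7088² + 0.6034²) = 0.9309 for independent samples with unequal variances.
With z* = 1.645, the margin is 1.645 × 0.9309 = 1.5313.
x̄₁ − x̄₂ = 33.7 − 32.8 = 0.9000; the interval is 0.9000 ± 1.5313 = (-0.63, 2.43).

(-0.63, 2.43)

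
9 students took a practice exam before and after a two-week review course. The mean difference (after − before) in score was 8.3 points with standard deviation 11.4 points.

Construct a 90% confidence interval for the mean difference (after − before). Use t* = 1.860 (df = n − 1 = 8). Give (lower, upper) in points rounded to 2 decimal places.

(1.23, 15.37)

This is a matched-pairs design, so SE = s_d/√n = 11.4/√9 = 3.8000.
Margin = 1.860 × 3.8000 = 7.0680; the interval is 8.3 ± 7.0680 = (1.23, 15.37).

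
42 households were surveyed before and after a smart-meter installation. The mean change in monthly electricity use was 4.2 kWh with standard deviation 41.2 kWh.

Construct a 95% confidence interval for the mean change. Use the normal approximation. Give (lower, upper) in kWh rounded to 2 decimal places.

(-8.26, 16.66)

This is a matched-pairs design, so SE = s_d/√n = 41.2/√42 = 6.3573.
Margin = 1.960 × 6.3573 = 12.4603; the interval is 4.2 ± 12.4603 = (-8.26, 16.66).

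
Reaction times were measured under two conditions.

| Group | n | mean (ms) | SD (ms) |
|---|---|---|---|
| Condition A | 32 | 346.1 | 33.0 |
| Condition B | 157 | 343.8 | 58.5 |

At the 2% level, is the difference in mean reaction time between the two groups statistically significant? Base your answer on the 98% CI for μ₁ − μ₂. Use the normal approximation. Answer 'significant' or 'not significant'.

Standard errors of each mean: 33.0/√32 = 5.8336 and 58.5/√157 = 4.6688.
SE(x̄₁ − x̄₂) = √(5.8336² + 4.6688²) = 7.4719 for independent samples with unequal variances.
With z* = 2.326, the margin is 2.326 × 7.4719 = 17.3796.
x̄₁ − x̄₂ = 346.1 − 343.8 = 2.3000; the interval is 2.3000 ± 17.3796 = (-15.0796, 19.6796).
The interval (-15.0796, 19.6796) contains 0, so the difference is not significant.

not significant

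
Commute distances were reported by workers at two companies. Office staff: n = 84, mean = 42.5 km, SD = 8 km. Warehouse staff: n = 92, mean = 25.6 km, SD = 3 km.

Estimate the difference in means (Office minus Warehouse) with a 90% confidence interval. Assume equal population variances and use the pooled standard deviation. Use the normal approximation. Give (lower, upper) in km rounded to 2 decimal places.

Pooled variance s_p² = [83·8² + 91·3²] / (84+92−2) = 35.2356, so s_p = 5.9360.
SE_diff = s_p·√(1/n₁ + 1/n₂) = 5.9360·√(1/84 + 1/92) = 0.8958.
z* = 1.645; margin = 1.645 × 0.8958 = 1.4736.
Difference = 42.5 − 25.6 = 16.9000.
16.9000 ± 1.4736 → (15.43, 18.37).

(15.43, 18.37)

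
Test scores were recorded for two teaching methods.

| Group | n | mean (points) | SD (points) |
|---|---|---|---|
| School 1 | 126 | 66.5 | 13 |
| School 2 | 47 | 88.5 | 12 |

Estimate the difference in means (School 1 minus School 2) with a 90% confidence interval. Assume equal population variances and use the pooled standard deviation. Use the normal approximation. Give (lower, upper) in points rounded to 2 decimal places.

(-25.58, -18.42)

Pooled variance s_p² = [125·13² + 46·12²] / (126+47−2) = 162.2749, so s_p = 12.7387.
SE_diff = s_p·√(1/n₁ + 1/n₂) = 12.7387·√(1/126 + 1/47) = 2.1773.
z* = 1.645; margin = 1.645 × 2.1773 = 3.5817.
Difference = 66.5 − 88.5 = -22.0000.
-22.0000 ± 3.5817 → (-25.58, -18.42).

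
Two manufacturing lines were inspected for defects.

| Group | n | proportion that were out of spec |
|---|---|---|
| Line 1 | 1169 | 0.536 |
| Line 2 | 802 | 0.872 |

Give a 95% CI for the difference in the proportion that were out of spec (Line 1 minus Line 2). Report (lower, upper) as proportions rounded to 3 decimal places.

SE₁ = √(p̂₁(1−p̂₁)/n₁) = √(0.5360·0.4640/1169) = 0.01459; SE₂ = √(0.8720·0.1280/802) = 0.01180.
Independent samples: SE of the difference = √(SE₁² + SE₂²) = √(0.0002128681 + 0.00013924) = 0.01876.
z* for 95% confidence is 1.960, so the margin of error is 1.960 × 0.01876 = 0.03677.
Point estimate p̂₁ − p̂₂ = 0.5360 − 0.8720 = -0.3360.
-0.3360 ± 0.03677 → (-0.373, -0.299).

(-0.373, -0.299)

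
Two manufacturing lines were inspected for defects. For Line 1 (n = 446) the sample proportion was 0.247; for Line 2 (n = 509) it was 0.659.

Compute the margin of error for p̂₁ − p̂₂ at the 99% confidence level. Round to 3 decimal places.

SE₁ = √(p̂₁(1−p̂₁)/n₁) = √(0.2470·0.7530/446) = 0.02042; SE₂ = √(0.6590·0.3410/509) = 0.02101.
Independent samples: SE of the difference = √(SE₁² + SE₂²) = √(0.0004169764 + 0.0004414201) = 0.02930.
z* for 99% confidence is 2.576, so the margin of error is 2.576 × 0.02930 = 0.07548.

0.075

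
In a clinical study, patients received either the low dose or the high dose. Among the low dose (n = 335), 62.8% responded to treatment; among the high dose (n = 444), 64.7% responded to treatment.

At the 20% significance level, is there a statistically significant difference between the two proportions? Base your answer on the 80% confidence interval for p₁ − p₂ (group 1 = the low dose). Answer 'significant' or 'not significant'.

not significant

SE₁ = √(p̂₁(1−p̂₁)/n₁) = √(0.6280·0.3720/335) = 0.02641; SE₂ = √(0.6470·0.3530/444) = 0.02268.
Independent samples: SE of the difference = √(SE₁² + SE₂²) = √(0.0006974881 + 0.0005143824) = 0.03481.
z* for 80% confidence is 1.282, so the margin of error is 1.282 × 0.03481 = 0.04463.
Point estimate p̂₁ − p̂₂ = 0.6280 − 0.6470 = -0.0190.
-0.0190 ± 0.04463 → (-0.06363, 0.02563).
The interval (-0.06363, 0.02563) contains 0, so the difference is not significant.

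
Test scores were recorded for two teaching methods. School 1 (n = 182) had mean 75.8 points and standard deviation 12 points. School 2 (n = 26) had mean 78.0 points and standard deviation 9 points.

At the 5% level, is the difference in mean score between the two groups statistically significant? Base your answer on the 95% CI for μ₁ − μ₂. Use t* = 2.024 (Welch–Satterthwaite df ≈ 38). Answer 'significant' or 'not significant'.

Standard errors of each mean: 12/√182 = 0.8895 and 9/√26 = 1.7650.
SE(x̄₁ − x̄₂) = √(0.8895² + 1.7650²) = 1.9765 for independent samples with unequal variances.
With t* = 2.024, the margin is 2.024 × 1.9765 = 4.0004.
x̄₁ − x̄₂ = 75.8 − 78.0 = -2.2000; the interval is -2.2000 ± 4.0004 = (-6.2004, 1.8004).
The interval (-6.2004, 1.8004) contains 0, so the difference is not significant.

not significant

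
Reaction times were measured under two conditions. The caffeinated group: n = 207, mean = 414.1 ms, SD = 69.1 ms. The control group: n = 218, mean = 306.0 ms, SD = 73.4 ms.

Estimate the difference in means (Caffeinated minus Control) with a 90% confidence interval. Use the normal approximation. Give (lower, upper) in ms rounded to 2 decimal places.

SE₁ = s₁/√n₁ = 69.1/√207 = 4.8028; SE₂ = 73.4/√218 = 4.9713.
Independent samples, unequal variances: SE_diff = √(SE₁² + SE₂²) = √(23.06688784 + 24.71382369) = 6.9124.
z* = 1.645, so margin of error = 1.645 × 6.9124 = 11.3709.
Difference in means = 414.1 − 306.0 = 108.1000.
108.1000 ± 11.3709 → (96.73, 119.47).

(96.73, 119.47)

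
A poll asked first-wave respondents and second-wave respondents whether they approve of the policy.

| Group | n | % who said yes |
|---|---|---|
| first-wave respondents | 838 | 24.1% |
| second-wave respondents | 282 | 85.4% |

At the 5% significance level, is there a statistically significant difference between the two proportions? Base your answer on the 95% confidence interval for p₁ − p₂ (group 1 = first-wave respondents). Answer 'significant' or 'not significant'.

significant

Each SE is √(p̂(1−p̂)/n): √(0.2410·0.7590/838) = 0.01477 and √(0.8540·0.1460/282) = 0.02103.
SE(p̂₁ − p̂₂) = √(SE₁² + SE₂²) = √(0.0002181529 + 0.0004422609) = 0.02570, since the two samples are independent.
At 95% confidence z* = 1.960; margin = 1.960 × 0.02570 = 0.05037.
The difference is 0.2410 − 0.8540 = -0.6130, so the interval is -0.6130 ± 0.05037 = (-0.66337, -0.56263).
The interval (-0.66337, -0.56263) does not contain 0, so the difference is significant.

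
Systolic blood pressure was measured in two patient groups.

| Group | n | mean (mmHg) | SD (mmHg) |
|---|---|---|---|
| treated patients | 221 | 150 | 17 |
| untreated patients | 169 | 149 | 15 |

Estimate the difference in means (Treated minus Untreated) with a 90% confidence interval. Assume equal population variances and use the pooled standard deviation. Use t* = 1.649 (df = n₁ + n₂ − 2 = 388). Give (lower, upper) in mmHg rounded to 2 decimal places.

Pooled variance s_p² = [220·17² + 168·15²] / (221+169−2) = 261.2887, so s_p = 16.1644.
SE_diff = s_p·√(1/n₁ + 1/n₂) = 16.1644·√(1/221 + 1/169) = 1.6518.
t* = 1.649; margin = 1.649 × 1.6518 = 2.7238.
Difference = 150 − 149 = 1.0000.
1.0000 ± 2.7238 → (-1.72, 3.72).

(-1.72, 3.72)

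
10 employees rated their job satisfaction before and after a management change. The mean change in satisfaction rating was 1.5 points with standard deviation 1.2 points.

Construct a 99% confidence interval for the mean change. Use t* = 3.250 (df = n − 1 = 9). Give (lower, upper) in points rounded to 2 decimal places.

(0.27, 2.73)

Paired design: SE = s_d/√n = 1.2/√10 = 0.3795.
t* = 3.250; margin of error = 3.250 × 0.3795 = 1.2334.
1.5 ± 1.2334 → (0.27, 2.73).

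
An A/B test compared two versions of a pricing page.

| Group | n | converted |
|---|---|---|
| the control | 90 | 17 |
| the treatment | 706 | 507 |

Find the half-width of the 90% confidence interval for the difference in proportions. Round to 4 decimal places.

0.0734

Sample proportions: 17/90 = 0.1889, 507/706 = 0.7181.
Each SE is √(p̂(1−p̂)/n): √(0.1889·0.8111/90) = 0.04126 and √(0.7181·0.2819/706) = 0.01693.
SE(p̂₁ − p̂₂) = √(SE₁² + SE₂²) = √(0.0017023876 + 0.0002866249) = 0.04460, since the two samples are independent.
At 90% confidence z* = 1.645; margin = 1.645 × 0.04460 = 0.07337.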